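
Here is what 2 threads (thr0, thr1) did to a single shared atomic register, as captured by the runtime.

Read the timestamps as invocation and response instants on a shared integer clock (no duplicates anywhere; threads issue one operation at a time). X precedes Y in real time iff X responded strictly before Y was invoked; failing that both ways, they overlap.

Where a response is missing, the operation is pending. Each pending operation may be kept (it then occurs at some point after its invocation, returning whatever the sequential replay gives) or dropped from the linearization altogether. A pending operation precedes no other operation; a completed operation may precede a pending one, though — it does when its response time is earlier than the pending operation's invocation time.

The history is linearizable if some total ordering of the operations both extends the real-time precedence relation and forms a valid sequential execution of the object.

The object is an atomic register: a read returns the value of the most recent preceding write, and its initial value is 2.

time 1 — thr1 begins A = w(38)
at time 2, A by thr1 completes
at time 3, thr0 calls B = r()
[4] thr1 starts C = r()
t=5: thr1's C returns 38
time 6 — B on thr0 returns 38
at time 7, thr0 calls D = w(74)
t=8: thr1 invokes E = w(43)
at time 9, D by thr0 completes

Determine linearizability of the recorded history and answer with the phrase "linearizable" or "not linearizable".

linearizable

witness order: A, B, C, D
1. A w(38), leaving value 38
2. B r() → 38, leaving value 38
3. C r() → 38, leaving value 38
4. D w(74), leaving value 74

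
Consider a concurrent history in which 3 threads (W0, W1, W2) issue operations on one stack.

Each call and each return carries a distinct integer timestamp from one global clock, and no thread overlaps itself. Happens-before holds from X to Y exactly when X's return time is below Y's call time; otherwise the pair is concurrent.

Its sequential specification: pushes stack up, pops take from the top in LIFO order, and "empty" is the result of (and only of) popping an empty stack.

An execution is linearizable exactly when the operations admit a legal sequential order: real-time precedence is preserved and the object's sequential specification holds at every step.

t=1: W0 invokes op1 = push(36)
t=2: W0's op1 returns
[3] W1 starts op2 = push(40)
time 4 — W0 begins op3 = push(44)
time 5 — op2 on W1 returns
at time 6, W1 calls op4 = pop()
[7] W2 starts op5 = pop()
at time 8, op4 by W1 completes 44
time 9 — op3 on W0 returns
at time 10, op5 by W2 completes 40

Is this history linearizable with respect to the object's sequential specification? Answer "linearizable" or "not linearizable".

linearizable

a witness: op1, op2, op3, op4, op5
step 1: op1 push(36) — stack <36>
step 2: op2 push(40) — stack <36,40>
step 3: op3 push(44) — stack <36,40,44>
step 4: op4 pop() → 44 — stack <36,40>
step 5: op5 pop() → 40 — stack <36>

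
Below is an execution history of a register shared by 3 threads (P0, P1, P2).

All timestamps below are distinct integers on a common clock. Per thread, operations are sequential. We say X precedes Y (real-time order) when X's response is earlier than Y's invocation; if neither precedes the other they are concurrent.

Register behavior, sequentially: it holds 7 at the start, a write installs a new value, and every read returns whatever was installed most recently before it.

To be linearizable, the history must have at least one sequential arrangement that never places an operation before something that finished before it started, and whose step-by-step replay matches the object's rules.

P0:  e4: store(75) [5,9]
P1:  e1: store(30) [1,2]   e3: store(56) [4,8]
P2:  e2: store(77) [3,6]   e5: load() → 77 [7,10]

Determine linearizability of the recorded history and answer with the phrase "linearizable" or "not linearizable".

a witness: e1, e2, e5, e3, e4
1. e1 store(30), leaving value 30
2. e2 store(77), leaving value 77
3. e5 load() → 77, leaving value 77
4. e3 store(56), leaving value 56
5. e4 store(75), leaving value 75

linearizable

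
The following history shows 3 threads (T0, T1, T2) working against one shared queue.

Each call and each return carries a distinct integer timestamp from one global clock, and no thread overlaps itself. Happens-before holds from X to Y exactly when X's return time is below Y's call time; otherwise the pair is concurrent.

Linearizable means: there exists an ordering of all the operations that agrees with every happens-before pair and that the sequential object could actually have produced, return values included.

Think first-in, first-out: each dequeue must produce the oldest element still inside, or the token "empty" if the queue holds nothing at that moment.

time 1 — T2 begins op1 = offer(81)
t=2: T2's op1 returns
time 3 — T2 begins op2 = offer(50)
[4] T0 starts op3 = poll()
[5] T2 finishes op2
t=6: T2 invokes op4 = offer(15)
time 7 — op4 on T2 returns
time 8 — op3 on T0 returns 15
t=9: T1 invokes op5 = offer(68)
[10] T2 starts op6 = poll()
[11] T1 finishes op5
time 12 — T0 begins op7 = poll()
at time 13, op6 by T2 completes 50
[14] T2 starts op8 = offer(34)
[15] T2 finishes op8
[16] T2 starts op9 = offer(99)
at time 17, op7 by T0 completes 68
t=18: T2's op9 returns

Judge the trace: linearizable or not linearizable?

cut after 7 events: linearizable; cut after 8 events (op3 responds, time 8): not linearizable
3 orders of the 4 completed queue ops respect real time; none is legal
for example op1, op2, op3, op4 fails at step 3: op3 poll() → 15 is not legal there
for example op1, op2, op4, op3 fails at step 4: op3 poll() → 15 is not legal there

not linearizable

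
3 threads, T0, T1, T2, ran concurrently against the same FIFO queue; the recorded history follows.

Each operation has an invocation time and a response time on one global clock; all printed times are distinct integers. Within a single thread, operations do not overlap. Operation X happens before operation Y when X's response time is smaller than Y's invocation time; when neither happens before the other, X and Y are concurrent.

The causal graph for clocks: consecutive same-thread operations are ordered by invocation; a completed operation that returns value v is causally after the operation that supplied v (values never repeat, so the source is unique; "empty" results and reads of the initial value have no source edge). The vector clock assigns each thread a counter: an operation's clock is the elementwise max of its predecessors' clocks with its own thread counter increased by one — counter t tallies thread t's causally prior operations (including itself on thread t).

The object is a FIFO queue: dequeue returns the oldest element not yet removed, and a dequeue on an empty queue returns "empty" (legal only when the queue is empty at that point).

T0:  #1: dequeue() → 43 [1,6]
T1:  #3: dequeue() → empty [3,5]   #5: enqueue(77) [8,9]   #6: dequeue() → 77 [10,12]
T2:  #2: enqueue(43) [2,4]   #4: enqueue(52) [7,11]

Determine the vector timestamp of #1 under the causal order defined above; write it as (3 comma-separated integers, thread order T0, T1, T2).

(1, 0, 1)

root op #2, invoked 2: fresh clock plus T2's own tick → (0, 0, 1)
root op #3, invoked 3: fresh clock plus T1's own tick → (0, 1, 0)
#4 (invocation 7): componentwise max over VC(#2)=(0, 0, 1), +1 at T2, giving (0, 0, 2)
#5 (invocation 8): componentwise max over VC(#3)=(0, 1, 0), +1 at T1, giving (0, 2, 0)
#1 (invocation 1): componentwise max over VC(#2)=(0, 0, 1), +1 at T0, giving (1, 0, 1)
#6 (invocation 10): componentwise max over VC(#5)=(0, 2, 0), +1 at T1, giving (0, 3, 0)
target: VC(#1) = (1, 0, 1)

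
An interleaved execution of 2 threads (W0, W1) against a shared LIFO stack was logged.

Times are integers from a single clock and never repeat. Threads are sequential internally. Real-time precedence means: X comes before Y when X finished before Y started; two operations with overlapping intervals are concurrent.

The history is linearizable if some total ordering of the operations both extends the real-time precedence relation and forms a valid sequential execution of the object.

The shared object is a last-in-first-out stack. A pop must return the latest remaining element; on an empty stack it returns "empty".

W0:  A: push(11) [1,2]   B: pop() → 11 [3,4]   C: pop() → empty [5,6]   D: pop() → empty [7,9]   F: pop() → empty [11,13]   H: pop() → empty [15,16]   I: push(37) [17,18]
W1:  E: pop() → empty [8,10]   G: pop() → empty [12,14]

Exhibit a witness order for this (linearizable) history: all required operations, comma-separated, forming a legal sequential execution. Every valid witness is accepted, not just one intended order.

A, B, C, D, E, F, G, H, I

1. A push(11), leaving stack <11>
2. B pop() → 11, leaving stack <>
3. C pop() → empty, leaving stack <>
4. D pop() → empty, leaving stack <>
5. E pop() → empty, leaving stack <>
6. F pop() → empty, leaving stack <>
7. G pop() → empty, leaving stack <>
8. H pop() → empty, leaving stack <>
9. I push(37), leaving stack <37>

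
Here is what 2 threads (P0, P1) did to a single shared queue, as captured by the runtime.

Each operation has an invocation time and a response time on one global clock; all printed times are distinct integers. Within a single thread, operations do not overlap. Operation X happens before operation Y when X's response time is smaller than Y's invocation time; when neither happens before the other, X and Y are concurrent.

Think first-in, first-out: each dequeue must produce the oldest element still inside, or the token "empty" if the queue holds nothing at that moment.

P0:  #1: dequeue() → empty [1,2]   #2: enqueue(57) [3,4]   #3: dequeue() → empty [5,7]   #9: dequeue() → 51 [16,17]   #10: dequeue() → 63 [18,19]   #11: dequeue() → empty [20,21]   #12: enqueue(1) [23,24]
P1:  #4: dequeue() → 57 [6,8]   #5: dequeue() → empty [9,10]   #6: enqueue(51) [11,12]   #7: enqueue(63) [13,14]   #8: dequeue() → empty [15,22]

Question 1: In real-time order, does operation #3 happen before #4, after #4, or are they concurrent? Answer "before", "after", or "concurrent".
#3 spans [5,7], #4 spans [6,8]
the intervals overlap in both directions

concurrent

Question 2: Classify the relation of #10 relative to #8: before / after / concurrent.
#10 spans [18,19], #8 spans [15,22]
the intervals overlap in both directions

concurrent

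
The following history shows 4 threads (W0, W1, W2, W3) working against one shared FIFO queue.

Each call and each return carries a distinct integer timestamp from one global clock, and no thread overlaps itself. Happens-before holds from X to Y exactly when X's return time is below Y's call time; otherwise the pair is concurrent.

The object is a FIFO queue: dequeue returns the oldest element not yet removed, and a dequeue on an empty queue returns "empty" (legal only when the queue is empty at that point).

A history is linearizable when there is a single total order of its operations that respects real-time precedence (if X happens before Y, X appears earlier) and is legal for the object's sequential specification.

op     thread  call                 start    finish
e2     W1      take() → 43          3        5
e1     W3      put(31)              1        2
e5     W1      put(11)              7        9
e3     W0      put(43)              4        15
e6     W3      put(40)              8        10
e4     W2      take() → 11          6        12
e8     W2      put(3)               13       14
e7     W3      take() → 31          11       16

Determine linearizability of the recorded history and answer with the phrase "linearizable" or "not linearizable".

through event 4 a valid linearization exists; event 5 (e2 responding at time 5) ends that
the completed operations (2 total) allow one real-time order; the FIFO queue replay rejects it
no completion choice of the 1 pending operation (e3) rescues it — every subset was tried
e.g. e1, e2 (pending dropped): illegal at step 2, since e2 take() → 43 cannot apply there

not linearizable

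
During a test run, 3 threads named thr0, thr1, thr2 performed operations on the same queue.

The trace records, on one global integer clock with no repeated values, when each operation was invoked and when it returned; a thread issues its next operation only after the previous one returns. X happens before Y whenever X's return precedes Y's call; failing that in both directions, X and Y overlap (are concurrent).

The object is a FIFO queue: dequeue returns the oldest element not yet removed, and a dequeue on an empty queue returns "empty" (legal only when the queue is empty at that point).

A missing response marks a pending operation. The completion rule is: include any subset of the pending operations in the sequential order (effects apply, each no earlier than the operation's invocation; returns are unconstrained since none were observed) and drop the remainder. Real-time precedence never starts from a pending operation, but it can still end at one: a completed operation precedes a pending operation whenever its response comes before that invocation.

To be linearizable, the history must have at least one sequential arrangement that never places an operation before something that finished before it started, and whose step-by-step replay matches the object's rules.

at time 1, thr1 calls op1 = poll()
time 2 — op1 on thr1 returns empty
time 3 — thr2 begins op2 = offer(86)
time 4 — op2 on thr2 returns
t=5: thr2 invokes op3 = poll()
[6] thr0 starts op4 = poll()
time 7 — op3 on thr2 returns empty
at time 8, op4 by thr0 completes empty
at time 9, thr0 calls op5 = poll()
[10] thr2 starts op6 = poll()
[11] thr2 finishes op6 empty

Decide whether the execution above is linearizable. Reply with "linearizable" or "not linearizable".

events 1..7 are fine; event 8 — the response of op4 at time 8 — makes the prefix non-linearizable
2 orders of the 4 completed queue ops respect real time; none is legal
for example op1, op2, op3, op4 fails at step 3: op3 poll() → empty is not legal there
for example op1, op2, op4, op3 fails at step 3: op4 poll() → empty is not legal there

not linearizable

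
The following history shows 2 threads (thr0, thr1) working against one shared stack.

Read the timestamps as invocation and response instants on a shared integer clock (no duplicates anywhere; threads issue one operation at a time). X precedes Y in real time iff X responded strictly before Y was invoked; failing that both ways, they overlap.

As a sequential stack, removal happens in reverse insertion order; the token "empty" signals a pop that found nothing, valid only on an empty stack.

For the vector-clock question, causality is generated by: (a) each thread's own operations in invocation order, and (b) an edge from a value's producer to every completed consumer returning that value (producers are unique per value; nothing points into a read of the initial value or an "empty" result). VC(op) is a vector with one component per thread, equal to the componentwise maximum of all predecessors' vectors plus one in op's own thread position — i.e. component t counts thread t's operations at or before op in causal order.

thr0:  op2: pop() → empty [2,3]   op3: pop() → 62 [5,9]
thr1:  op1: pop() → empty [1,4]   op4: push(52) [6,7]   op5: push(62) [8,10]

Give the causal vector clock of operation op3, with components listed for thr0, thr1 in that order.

(2, 3)

root op op1, invoked 1: fresh clock plus thr1's own tick → (0, 1)
root op op2, invoked 2: fresh clock plus thr0's own tick → (1, 0)
VC(op4, invoked at 6): max of VC(op1)=(0, 1), then +1 on thread thr1 → (0, 2)
VC(op5, invoked at 8): max of VC(op4)=(0, 2), then +1 on thread thr1 → (0, 3)
VC(op3, invoked at 5): max of VC(op2)=(1, 0), VC(op5)=(0, 3), then +1 on thread thr0 → (2, 3)
target: VC(op3) = (2, 3)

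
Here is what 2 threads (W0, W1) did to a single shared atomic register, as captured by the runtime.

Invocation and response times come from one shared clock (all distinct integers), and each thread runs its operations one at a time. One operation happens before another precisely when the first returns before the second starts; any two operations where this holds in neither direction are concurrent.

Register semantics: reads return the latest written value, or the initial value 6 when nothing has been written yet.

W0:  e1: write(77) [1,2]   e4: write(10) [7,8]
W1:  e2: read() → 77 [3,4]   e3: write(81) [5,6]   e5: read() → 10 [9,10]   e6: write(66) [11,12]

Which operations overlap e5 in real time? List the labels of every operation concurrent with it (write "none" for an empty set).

none

e5 runs from 9 to 10; window-overlapping ops are concurrent
e1 [1,2]: before
e2 [3,4]: before
e3 [5,6]: before
e4 [7,8]: before
e6 [11,12]: after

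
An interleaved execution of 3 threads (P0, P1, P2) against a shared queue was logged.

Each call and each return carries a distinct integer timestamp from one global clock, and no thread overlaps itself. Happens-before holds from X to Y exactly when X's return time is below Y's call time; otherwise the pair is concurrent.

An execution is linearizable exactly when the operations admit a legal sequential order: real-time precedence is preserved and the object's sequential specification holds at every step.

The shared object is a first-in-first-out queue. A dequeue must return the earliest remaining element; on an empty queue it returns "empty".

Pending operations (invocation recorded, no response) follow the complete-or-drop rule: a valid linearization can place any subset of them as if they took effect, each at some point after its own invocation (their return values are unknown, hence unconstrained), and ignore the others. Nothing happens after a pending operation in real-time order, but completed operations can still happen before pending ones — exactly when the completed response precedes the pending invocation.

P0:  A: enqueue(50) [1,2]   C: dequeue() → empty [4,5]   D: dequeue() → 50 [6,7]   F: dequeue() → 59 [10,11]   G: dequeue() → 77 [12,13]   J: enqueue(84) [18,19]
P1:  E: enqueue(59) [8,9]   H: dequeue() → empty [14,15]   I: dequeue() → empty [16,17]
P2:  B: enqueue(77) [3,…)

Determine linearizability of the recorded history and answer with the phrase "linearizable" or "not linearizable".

through event 4 a valid linearization exists; event 5 (C responding at time 5) ends that
exhaustive check: the 2 completed queue ops admit one real-time order; illegal
every completion of the 1 pending operation (B) was checked; none linearizes
e.g. A, C (pending dropped): illegal at step 2, since C dequeue() → empty cannot apply there

not linearizable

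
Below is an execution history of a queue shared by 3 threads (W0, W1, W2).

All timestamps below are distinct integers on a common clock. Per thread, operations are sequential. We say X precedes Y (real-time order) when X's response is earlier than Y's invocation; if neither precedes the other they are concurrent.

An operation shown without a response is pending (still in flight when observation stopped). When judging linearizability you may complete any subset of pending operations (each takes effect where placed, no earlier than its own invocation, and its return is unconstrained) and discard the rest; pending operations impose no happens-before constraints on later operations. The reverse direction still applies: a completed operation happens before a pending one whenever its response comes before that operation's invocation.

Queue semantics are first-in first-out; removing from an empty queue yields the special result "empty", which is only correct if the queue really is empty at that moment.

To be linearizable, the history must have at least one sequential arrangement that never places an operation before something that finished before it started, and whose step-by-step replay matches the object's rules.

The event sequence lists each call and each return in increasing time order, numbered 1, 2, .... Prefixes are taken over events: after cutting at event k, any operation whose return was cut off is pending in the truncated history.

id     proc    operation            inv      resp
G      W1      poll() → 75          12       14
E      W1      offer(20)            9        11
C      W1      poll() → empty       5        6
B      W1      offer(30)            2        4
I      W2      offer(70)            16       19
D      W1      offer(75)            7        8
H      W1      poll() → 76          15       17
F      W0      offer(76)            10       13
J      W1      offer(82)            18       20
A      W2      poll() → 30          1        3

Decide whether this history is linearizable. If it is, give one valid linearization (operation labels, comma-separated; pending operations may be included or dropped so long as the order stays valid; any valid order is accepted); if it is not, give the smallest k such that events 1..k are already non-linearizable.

linearizable — witness: B, A, C, D, F, E, G, H, I, J

step 1: B offer(30) — queue <30>
step 2: A poll() → 30 — queue <>
step 3: C poll() → empty — queue <>
step 4: D offer(75) — queue <75>
step 5: F offer(76) — queue <75,76>
step 6: E offer(20) — queue <75,76,20>
step 7: G poll() → 75 — queue <76,20>
step 8: H poll() → 76 — queue <20>
step 9: I offer(70) — queue <20,70>
step 10: J offer(82) — queue <20,70,82>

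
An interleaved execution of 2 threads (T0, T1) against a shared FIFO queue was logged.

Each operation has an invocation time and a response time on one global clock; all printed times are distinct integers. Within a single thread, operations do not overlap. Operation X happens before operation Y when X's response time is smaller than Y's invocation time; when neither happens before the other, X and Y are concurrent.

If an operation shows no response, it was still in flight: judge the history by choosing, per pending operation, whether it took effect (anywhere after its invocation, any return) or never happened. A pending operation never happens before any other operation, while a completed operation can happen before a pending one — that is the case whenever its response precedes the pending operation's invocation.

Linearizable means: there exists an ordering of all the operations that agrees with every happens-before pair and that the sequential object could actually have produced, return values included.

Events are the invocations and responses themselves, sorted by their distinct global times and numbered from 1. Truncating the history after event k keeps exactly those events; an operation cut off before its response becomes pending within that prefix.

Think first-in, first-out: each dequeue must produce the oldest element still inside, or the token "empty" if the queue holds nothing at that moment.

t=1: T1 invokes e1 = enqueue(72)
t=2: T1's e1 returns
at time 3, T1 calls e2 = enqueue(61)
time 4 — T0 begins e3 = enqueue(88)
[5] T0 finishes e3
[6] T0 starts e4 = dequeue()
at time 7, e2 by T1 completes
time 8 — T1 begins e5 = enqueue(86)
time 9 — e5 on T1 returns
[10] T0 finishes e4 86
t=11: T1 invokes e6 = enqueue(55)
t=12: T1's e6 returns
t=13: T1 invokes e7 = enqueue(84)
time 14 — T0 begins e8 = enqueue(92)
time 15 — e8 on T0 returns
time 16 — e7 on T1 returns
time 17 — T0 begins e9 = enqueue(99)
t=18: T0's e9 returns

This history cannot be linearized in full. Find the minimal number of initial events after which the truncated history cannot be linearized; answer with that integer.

events 1..9 are linearizable, e.g. via e1, e2, e3, e4, e5:
1. e1 enqueue(72), leaving queue <72>
2. e2 enqueue(61), leaving queue <72,61>
3. e3 enqueue(88), leaving queue <72,61,88>
4. e4 dequeue() (pending, included), leaving queue <61,88>
5. e5 enqueue(86), leaving queue <61,88,86>
adding event 10 (e4 responds at 10) leaves no legal real-time order
e.g. e1, e2, e3, e4, e5: illegal at step 4, since e4 dequeue() → 86 cannot apply there
e.g. e1, e2, e3, e5, e4: illegal at step 5, since e4 dequeue() → 86 cannot apply there

10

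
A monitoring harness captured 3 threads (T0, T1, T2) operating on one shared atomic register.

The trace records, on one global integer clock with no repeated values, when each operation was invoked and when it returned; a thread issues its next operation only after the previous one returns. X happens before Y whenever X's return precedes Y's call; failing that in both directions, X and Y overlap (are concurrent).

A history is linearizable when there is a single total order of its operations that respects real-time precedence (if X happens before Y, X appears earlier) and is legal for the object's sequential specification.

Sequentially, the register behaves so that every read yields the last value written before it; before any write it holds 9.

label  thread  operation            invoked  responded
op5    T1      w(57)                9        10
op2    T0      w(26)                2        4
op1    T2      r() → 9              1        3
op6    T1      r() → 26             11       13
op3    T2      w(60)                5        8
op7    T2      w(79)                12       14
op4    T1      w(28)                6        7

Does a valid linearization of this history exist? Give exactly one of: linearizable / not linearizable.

through event 12 a valid linearization exists; event 13 (op6 responding at time 13) ends that
the 6 completed operations admit 4 real-time orders; each fails the atomic register replay
no completion choice of the 1 pending operation (op7) rescues it — every subset was tried
one such order, op1, op2, op3, op4, op5, op6 (pending dropped), breaks at step 6 where op6 r() → 26 is illegal
one such order, op1, op2, op4, op3, op5, op6 (pending dropped), breaks at step 6 where op6 r() → 26 is illegal

not linearizable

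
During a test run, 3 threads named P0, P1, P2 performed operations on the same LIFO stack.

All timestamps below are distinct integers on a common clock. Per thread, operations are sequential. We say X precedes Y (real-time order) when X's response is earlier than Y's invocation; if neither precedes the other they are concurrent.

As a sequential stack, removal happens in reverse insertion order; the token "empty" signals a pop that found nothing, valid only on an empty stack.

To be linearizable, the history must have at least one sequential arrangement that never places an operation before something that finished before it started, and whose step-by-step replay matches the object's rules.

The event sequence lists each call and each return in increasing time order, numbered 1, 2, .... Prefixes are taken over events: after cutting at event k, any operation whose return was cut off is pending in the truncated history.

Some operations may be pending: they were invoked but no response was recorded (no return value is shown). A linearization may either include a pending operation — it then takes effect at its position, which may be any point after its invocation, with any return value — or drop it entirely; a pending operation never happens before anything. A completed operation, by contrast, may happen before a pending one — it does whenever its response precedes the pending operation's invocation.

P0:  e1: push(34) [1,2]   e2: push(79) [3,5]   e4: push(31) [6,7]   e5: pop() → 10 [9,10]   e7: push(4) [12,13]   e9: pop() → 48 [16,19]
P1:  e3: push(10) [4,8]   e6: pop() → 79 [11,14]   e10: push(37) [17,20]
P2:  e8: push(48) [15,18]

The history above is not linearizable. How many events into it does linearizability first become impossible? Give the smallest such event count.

a valid linearization of events 1..13 exists, for instance e1, e2, e4, e3, e5, e6, e7:
after step 1 (e1 push(34)): stack <34>
after step 2 (e2 push(79)): stack <34,79>
after step 3 (e4 push(31)): stack <34,79,31>
after step 4 (e3 push(10)): stack <34,79,31,10>
after step 5 (e5 pop() → 10): stack <34,79,31>
after step 6 (e6 pop() (pending, included)): stack <34,79>
after step 7 (e7 push(4)): stack <34,79,4>
adding event 14 (e6 responds at 14) leaves no legal real-time order
e.g. e1, e2, e3, e4, e5, e6, e7: illegal at step 5, since e5 pop() → 10 cannot apply there
e.g. e1, e2, e3, e4, e5, e7, e6: illegal at step 5, since e5 pop() → 10 cannot apply there

14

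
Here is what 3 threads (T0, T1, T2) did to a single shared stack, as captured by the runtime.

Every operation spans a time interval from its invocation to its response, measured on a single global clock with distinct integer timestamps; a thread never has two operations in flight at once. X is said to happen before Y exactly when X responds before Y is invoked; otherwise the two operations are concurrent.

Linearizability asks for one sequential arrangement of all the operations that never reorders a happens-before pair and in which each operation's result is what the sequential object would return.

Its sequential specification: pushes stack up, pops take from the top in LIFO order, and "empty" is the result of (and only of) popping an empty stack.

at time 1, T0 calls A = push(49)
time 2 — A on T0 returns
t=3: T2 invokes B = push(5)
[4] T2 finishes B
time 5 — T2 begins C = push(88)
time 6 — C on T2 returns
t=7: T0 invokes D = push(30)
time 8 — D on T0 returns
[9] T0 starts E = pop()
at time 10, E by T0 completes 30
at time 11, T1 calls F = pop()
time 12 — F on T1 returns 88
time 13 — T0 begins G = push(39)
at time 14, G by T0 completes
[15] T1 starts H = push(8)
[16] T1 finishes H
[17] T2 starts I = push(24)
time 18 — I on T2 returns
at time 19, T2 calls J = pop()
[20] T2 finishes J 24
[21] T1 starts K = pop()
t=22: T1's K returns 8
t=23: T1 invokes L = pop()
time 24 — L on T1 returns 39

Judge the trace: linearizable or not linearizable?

linearizable

witness order: A, B, C, D, E, F, G, H, I, J, K, L
step 1: A push(49) — stack <49>
step 2: B push(5) — stack <49,5>
step 3: C push(88) — stack <49,5,88>
step 4: D push(30) — stack <49,5,88,30>
step 5: E pop() → 30 — stack <49,5,88>
step 6: F pop() → 88 — stack <49,5>
step 7: G push(39) — stack <49,5,39>
step 8: H push(8) — stack <49,5,39,8>
step 9: I push(24) — stack <49,5,39,8,24>
step 10: J pop() → 24 — stack <49,5,39,8>
step 11: K pop() → 8 — stack <49,5,39>
step 12: L pop() → 39 — stack <49,5>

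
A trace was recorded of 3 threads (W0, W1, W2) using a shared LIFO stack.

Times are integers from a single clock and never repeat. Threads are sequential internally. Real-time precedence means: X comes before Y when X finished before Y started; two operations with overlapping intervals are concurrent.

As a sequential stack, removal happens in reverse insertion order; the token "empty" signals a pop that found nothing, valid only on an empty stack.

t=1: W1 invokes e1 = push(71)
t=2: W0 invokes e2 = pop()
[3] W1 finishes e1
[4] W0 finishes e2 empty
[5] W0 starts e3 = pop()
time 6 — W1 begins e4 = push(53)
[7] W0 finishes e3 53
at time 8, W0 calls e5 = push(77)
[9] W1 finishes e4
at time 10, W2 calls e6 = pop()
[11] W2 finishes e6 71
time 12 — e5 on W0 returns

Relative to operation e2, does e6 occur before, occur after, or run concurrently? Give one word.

e6 spans [10,11], e2 spans [2,4]
resp(e2)=4 < inv(e6)=10

after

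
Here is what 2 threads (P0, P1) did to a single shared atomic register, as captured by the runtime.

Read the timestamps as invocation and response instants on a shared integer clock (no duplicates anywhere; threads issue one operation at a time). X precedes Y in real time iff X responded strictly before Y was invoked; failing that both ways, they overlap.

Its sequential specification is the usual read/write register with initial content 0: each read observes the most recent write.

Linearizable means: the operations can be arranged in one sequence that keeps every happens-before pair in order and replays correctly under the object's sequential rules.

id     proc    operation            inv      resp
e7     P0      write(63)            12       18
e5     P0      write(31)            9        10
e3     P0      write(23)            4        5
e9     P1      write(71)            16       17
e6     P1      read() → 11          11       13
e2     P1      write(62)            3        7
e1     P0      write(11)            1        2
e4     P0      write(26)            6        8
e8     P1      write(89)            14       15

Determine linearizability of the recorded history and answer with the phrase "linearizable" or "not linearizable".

not linearizable

already the first 13 events (up to e6's response at time 13) admit no linearization; the first 12 still do
all 3 real-time-respecting orders fail — 6 completed atomic register operations, no legal replay
completion choices over the 1 pending operation (e7) were checked; none helps
take e1, e2, e3, e4, e5, e6 (pending dropped): step 6 already fails, because e6 read() → 11 cannot occur there
take e1, e3, e2, e4, e5, e6 (pending dropped): step 6 already fails, because e6 read() → 11 cannot occur there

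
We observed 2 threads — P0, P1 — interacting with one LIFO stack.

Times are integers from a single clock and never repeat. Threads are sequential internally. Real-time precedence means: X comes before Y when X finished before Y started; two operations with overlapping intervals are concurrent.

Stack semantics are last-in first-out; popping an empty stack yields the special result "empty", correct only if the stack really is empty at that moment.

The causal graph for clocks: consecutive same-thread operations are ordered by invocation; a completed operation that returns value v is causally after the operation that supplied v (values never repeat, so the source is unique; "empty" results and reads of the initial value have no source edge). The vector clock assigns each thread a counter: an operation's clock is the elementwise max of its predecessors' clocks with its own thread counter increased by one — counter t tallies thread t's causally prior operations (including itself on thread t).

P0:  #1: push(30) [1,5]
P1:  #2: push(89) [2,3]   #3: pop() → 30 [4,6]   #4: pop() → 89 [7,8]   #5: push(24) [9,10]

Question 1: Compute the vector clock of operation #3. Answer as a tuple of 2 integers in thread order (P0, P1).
#2 (invocation 2): nothing precedes it; P1's component alone gives (0, 1)
#1 (invocation 1): nothing precedes it; P0's component alone gives (1, 0)
VC(#3, invoked at 4): max of VC(#1)=(1, 0), VC(#2)=(0, 1), then +1 on thread P1 → (1, 2)
VC(#4, invoked at 7): max of VC(#2)=(0, 1), VC(#3)=(1, 2), then +1 on thread P1 → (1, 3)
VC(#5, invoked at 9): max of VC(#4)=(1, 3), then +1 on thread P1 → (1, 4)
target: VC(#3) = (1, 2)

(1, 2)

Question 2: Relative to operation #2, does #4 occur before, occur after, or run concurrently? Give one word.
#4 spans [7,8], #2 spans [2,3]
resp(#2)=3 < inv(#4)=7

after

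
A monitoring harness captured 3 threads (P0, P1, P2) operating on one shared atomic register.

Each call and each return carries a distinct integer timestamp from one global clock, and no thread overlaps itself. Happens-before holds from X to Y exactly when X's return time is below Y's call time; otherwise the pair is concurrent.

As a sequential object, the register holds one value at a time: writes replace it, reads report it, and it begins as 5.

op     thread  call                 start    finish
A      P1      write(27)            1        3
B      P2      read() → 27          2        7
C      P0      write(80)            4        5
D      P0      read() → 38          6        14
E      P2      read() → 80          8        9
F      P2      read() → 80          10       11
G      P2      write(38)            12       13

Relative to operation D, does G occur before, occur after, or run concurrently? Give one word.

concurrent

G spans [12,13], D spans [6,14]
the intervals overlap in both directions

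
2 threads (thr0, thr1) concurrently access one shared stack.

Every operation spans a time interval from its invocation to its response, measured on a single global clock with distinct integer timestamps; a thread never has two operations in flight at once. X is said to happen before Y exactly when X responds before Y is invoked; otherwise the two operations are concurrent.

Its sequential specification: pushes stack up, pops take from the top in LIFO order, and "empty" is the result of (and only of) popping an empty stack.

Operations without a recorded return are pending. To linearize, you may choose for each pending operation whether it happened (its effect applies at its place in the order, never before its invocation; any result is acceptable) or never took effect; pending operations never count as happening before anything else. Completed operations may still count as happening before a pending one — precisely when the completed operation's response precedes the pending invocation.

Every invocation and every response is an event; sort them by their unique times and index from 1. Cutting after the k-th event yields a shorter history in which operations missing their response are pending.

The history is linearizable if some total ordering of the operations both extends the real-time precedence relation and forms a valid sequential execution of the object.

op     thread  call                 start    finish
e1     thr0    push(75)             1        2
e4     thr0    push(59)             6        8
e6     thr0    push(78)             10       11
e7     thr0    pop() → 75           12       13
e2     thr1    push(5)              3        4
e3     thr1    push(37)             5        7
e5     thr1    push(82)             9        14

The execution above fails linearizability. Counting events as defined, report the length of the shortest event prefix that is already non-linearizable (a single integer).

13

events 1..12 are still linearizable — one witness is e1, e2, e3, e4, e5, e6:
after step 1 (e1 push(75)): stack <75>
after step 2 (e2 push(5)): stack <75,5>
after step 3 (e3 push(37)): stack <75,5,37>
after step 4 (e4 push(59)): stack <75,5,37,59>
after step 5 (e5 push(82) (pending, included)): stack <75,5,37,59,82>
after step 6 (e6 push(78)): stack <75,5,37,59,82,78>
once event 13 joins (e7's response, time 13), exhaustive search finds no witness
including or dropping the 1 pending operation (e5) in any combination fails
e.g. e1, e2, e3, e4, e6, e7 (pending dropped): illegal at step 6, since e7 pop() → 75 cannot apply there
e.g. e1, e2, e4, e3, e6, e7 (pending dropped): illegal at step 6, since e7 pop() → 75 cannot apply there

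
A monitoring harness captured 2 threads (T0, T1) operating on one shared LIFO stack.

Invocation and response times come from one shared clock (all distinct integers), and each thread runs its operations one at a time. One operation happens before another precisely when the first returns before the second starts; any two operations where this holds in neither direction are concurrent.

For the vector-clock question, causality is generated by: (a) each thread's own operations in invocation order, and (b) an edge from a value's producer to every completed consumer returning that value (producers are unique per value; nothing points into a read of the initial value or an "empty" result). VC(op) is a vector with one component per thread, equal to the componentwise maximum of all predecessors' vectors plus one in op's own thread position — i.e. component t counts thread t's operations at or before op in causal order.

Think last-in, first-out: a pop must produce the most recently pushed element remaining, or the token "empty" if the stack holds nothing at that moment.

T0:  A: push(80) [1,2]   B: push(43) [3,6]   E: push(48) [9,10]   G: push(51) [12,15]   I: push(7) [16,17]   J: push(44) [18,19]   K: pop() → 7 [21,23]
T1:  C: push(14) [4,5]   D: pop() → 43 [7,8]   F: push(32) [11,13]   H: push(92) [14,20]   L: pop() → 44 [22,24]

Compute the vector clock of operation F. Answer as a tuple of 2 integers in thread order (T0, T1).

root op C, invoked 4: fresh clock plus T1's own tick → (0, 1)
root op A, invoked 1: fresh clock plus T0's own tick → (1, 0)
B (invocation 3): componentwise max over VC(A)=(1, 0), +1 at T0, giving (2, 0)
E (invocation 9): componentwise max over VC(B)=(2, 0), +1 at T0, giving (3, 0)
D (invocation 7): componentwise max over VC(B)=(2, 0), VC(C)=(0, 1), +1 at T1, giving (2, 2)
G (invocation 12): componentwise max over VC(E)=(3, 0), +1 at T0, giving (4, 0)
F (invocation 11): componentwise max over VC(D)=(2, 2), +1 at T1, giving (2, 3)
I (invocation 16): componentwise max over VC(G)=(4, 0), +1 at T0, giving (5, 0)
H (invocation 14): componentwise max over VC(F)=(2, 3), +1 at T1, giving (2, 4)
J (invocation 18): componentwise max over VC(I)=(5, 0), +1 at T0, giving (6, 0)
K (invocation 21): componentwise max over VC(I)=(5, 0), VC(J)=(6, 0), +1 at T0, giving (7, 0)
L (invocation 22): componentwise max over VC(H)=(2, 4), VC(J)=(6, 0), +1 at T1, giving (6, 5)
target: VC(F) = (2, 3)

(2, 3)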